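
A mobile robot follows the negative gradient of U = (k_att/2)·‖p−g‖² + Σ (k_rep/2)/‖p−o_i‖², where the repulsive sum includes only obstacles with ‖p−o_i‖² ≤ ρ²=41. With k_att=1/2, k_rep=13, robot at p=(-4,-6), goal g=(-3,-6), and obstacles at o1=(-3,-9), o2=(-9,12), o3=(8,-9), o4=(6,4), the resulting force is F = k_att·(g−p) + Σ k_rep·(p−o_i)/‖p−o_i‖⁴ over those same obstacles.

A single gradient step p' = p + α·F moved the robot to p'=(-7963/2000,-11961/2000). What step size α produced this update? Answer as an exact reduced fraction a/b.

α = 1/20

F_att = 1/2·(g−p) = 1/2·(1,0) = (0.5000,0.0000)
o1: d²=10 ≤ ρ²=41; F_rep = 13·(-1,3)/10² = (-0.1300,0.3900)
o2: d²=349 > ρ²=41 → inactive
o3: d²=153 > ρ²=41 → inactive
o4: d²=200 > ρ²=41 → inactive
F = F_att + ΣF_rep = (0.3700,0.3900)
Δp = p'−p = (0.0185,0.0195); α = Δx/Fx = (37/2000) / (37/100) = 1/20
check: Δy/Fy = (39/2000) / (39/100) = 1/20 ✓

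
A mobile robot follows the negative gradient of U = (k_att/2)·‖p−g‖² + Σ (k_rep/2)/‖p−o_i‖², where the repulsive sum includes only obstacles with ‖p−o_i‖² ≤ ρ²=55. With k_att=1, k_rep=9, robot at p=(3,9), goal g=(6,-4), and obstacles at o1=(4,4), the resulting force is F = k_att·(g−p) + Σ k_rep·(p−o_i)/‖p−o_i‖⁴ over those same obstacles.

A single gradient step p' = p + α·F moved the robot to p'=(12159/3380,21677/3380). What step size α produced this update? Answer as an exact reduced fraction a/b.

α = 1/5

F_att = 1·(g−p) = 1·(3,-13) = (3.0000,-13.0000)
o1: d²=26 ≤ ρ²=55; F_rep = 9·(-1,5)/26² = (-0.0133,0.0666)
F = F_att + ΣF_rep = (2.9867,-12.9334)
Δp = p'−p = (0.5973,-2.5867); α = Δx/Fx = (2019/3380) / (2019/676) = 1/5
check: Δy/Fy = (-8743/3380) / (-8743/676) = 1/5 ✓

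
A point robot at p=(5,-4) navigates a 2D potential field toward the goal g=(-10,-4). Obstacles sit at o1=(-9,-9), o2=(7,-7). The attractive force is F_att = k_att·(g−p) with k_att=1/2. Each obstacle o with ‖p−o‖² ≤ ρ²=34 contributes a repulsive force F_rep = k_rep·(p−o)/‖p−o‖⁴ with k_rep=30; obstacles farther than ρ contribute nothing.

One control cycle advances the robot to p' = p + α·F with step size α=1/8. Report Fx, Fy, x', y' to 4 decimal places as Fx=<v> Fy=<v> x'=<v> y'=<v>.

F_att = 1/2·(g−p) = 1/2·(-15,0) = (-7.5000,0.0000)
o1: d²=221 > ρ²=34 → inactive
o2: d²=13 ≤ ρ²=34; F_rep = 30·(-2,3)/13² = (-0.3550,0.5325)
F = F_att + ΣF_rep = (-7.8550,0.5325)
p' = p + 1/8·F = (4.0181,-3.9334)

Fx=-7.8550 Fy=0.5325 x'=4.0181 y'=-3.9334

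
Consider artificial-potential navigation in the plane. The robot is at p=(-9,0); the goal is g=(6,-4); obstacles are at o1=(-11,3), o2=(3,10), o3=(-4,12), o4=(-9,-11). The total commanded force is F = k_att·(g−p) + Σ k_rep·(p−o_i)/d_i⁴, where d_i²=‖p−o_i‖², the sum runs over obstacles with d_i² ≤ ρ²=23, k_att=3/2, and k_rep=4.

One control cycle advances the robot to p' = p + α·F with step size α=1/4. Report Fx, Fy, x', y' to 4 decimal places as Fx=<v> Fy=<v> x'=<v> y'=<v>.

Fx=22.5473 Fy=-6.0710 x'=-3.3632 y'=-1.5178

F_att = 3/2·(g−p) = 3/2·(15,-4) = (22.5000,-6.0000)
o1: d²=13 ≤ ρ²=23; F_rep = 4·(2,-3)/13² = (0.0473,-0.0710)
o2: d²=244 > ρ²=23 → inactive
o3: d²=169 > ρ²=23 → inactive
o4: d²=121 > ρ²=23 → inactive
F = F_att + ΣF_rep = (22.5473,-6.0710)
p' = p + 1/4·F = (-3.3632,-1.5178)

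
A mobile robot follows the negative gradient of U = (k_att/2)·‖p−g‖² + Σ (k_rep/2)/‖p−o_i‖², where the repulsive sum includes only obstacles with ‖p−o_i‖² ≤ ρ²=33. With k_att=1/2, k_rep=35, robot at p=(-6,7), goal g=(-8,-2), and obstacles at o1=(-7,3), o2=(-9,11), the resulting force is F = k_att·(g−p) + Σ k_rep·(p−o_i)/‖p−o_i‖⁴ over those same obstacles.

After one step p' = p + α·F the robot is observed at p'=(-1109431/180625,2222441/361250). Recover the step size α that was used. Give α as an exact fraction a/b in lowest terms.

α = 1/5

F_att = 1/2·(g−p) = 1/2·(-2,-9) = (-1.0000,-4.5000)
o1: d²=17 ≤ ρ²=33; F_rep = 35·(1,4)/17² = (0.1211,0.4844)
o2: d²=25 ≤ ρ²=33; F_rep = 35·(3,-4)/25² = (0.1680,-0.2240)
F = F_att + ΣF_rep = (-0.7109,-4.2396)
Δp = p'−p = (-0.1422,-0.8479); α = Δx/Fx = (-25681/180625) / (-25681/36125) = 1/5
check: Δy/Fy = (-306309/361250) / (-306309/72250) = 1/5 ✓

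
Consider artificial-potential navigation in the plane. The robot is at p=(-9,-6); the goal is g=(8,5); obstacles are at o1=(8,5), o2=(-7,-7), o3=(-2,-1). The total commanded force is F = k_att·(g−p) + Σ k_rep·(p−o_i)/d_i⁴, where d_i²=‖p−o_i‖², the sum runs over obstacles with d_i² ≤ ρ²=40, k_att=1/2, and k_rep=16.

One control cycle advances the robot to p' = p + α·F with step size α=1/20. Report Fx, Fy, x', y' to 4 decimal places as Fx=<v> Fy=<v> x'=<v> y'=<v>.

Fx=7.2200 Fy=6.1400 x'=-8.6390 y'=-5.6930

F_att = 1/2·(g−p) = 1/2·(17,11) = (8.5000,5.5000)
o1: d²=410 > ρ²=40 → inactive
o2: d²=5 ≤ ρ²=40; F_rep = 16·(-2,1)/5² = (-1.2800,0.6400)
o3: d²=74 > ρ²=40 → inactive
F = F_att + ΣF_rep = (7.2200,6.1400)
p' = p + 1/20·F = (-8.6390,-5.6930)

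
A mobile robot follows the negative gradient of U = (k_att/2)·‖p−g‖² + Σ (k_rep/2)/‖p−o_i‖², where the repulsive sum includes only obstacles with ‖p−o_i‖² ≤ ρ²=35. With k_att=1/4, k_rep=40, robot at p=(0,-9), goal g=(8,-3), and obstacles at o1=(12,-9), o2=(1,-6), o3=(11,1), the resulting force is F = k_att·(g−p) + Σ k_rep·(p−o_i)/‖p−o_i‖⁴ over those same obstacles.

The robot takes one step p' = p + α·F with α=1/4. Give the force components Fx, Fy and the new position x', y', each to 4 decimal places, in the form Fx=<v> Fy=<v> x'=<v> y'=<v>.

Fx=1.6000 Fy=0.3000 x'=0.4000 y'=-8.9250

F_att = 1/4·(g−p) = 1/4·(8,6) = (2.0000,1.5000)
o1: d²=144 > ρ²=35 → inactive
o2: d²=10 ≤ ρ²=35; F_rep = 40·(-1,-3)/10² = (-0.4000,-1.2000)
o3: d²=221 > ρ²=35 → inactive
F = F_att + ΣF_rep = (1.6000,0.3000)
p' = p + 1/4·F = (0.4000,-8.9250)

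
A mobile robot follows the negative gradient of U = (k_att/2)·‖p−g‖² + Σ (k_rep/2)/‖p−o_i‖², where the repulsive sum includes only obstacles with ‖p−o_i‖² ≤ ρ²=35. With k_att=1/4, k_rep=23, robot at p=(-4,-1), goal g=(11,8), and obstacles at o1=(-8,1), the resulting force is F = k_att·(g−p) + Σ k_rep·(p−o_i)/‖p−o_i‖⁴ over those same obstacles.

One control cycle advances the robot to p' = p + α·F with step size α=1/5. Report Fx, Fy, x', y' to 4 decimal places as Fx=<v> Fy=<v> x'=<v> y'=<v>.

F_att = 1/4·(g−p) = 1/4·(15,9) = (3.7500,2.2500)
o1: d²=20 ≤ ρ²=35; F_rep = 23·(4,-2)/20² = (0.2300,-0.1150)
F = F_att + ΣF_rep = (3.9800,2.1350)
p' = p + 1/5·F = (-3.2040,-0.5730)

Fx=3.9800 Fy=2.1350 x'=-3.2040 y'=-0.5730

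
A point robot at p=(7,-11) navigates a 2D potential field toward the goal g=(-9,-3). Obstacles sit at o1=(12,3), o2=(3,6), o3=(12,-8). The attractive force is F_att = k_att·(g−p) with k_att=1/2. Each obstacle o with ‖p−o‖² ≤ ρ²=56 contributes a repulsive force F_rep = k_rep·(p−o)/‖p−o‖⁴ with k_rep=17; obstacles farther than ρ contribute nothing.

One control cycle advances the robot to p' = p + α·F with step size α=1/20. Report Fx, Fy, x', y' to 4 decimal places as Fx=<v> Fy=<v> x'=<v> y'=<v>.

F_att = 1/2·(g−p) = 1/2·(-16,8) = (-8.0000,4.0000)
o1: d²=221 > ρ²=56 → inactive
o2: d²=305 > ρ²=56 → inactive
o3: d²=34 ≤ ρ²=56; F_rep = 17·(-5,-3)/34² = (-0.0735,-0.0441)
F = F_att + ΣF_rep = (-8.0735,3.9559)
p' = p + 1/20·F = (6.5963,-10.8022)

Fx=-8.0735 Fy=3.9559 x'=6.5963 y'=-10.8022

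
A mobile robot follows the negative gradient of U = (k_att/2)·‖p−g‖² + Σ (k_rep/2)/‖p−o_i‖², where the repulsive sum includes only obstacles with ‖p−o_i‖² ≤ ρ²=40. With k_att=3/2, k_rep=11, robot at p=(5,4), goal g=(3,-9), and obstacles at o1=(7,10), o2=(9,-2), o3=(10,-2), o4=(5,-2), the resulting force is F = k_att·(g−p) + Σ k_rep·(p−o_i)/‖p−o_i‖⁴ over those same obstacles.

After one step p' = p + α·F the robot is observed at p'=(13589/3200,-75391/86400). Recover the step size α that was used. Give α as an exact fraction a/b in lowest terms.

F_att = 3/2·(g−p) = 3/2·(-2,-13) = (-3.0000,-19.5000)
o1: d²=40 ≤ ρ²=40; F_rep = 11·(-2,-6)/40² = (-0.0138,-0.0413)
o2: d²=52 > ρ²=40 → inactive
o3: d²=61 > ρ²=40 → inactive
o4: d²=36 ≤ ρ²=40; F_rep = 11·(0,6)/36² = (0.0000,0.0509)
F = F_att + ΣF_rep = (-3.0137,-19.4903)
Δp = p'−p = (-0.7534,-4.8726); α = Δx/Fx = (-2411/3200) / (-2411/800) = 1/4
check: Δy/Fy = (-420991/86400) / (-420991/21600) = 1/4 ✓

α = 1/4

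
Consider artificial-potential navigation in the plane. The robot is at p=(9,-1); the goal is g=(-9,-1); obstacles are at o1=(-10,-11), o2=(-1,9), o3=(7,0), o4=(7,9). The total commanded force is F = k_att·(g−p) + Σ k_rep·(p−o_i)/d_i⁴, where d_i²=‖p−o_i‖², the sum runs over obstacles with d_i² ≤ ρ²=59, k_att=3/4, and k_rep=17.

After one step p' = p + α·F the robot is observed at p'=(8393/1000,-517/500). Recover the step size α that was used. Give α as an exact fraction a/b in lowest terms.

α = 1/20

F_att = 3/4·(g−p) = 3/4·(-18,0) = (-13.5000,0.0000)
o1: d²=461 > ρ²=59 → inactive
o2: d²=200 > ρ²=59 → inactive
o3: d²=5 ≤ ρ²=59; F_rep = 17·(2,-1)/5² = (1.3600,-0.6800)
o4: d²=104 > ρ²=59 → inactive
F = F_att + ΣF_rep = (-12.1400,-0.6800)
Δp = p'−p = (-0.6070,-0.0340); α = Δx/Fx = (-607/1000) / (-607/50) = 1/20
check: Δy/Fy = (-17/500) / (-17/25) = 1/20 ✓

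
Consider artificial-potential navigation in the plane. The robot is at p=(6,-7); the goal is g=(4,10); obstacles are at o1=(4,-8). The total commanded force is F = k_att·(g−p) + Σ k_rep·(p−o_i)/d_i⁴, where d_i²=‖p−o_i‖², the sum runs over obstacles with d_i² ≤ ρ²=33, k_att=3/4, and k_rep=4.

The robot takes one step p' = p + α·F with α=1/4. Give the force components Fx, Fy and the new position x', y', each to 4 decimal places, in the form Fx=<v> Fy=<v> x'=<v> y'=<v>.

F_att = 3/4·(g−p) = 3/4·(-2,17) = (-1.5000,12.7500)
o1: d²=5 ≤ ρ²=33; F_rep = 4·(2,1)/5² = (0.3200,0.1600)
F = F_att + ΣF_rep = (-1.1800,12.9100)
p' = p + 1/4·F = (5.7050,-3.7725)

Fx=-1.1800 Fy=12.9100 x'=5.7050 y'=-3.7725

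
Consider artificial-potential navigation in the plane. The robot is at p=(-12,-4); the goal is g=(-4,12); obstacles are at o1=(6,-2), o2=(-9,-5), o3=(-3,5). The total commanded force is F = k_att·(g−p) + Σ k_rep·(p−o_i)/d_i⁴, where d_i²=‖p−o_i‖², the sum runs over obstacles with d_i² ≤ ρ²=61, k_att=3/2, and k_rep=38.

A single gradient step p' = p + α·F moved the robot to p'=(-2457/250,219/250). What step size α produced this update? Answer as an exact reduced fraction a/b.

F_att = 3/2·(g−p) = 3/2·(8,16) = (12.0000,24.0000)
o1: d²=328 > ρ²=61 → inactive
o2: d²=10 ≤ ρ²=61; F_rep = 38·(-3,1)/10² = (-1.1400,0.3800)
o3: d²=162 > ρ²=61 → inactive
F = F_att + ΣF_rep = (10.8600,24.3800)
Δp = p'−p = (2.1720,4.8760); α = Δx/Fx = (543/250) / (543/50) = 1/5
check: Δy/Fy = (1219/250) / (1219/50) = 1/5 ✓

α = 1/5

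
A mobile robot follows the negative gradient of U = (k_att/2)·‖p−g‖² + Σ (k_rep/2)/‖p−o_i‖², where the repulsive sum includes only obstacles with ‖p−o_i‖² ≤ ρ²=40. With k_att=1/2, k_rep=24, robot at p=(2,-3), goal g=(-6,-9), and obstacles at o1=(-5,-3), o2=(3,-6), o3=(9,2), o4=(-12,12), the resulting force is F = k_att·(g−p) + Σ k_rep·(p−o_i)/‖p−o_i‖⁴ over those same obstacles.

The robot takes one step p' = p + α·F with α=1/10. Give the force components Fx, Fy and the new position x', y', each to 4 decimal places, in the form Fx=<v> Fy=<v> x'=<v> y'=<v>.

Fx=-4.2400 Fy=-2.2800 x'=1.5760 y'=-3.2280

F_att = 1/2·(g−p) = 1/2·(-8,-6) = (-4.0000,-3.0000)
o1: d²=49 > ρ²=40 → inactive
o2: d²=10 ≤ ρ²=40; F_rep = 24·(-1,3)/10² = (-0.2400,0.7200)
o3: d²=74 > ρ²=40 → inactive
o4: d²=421 > ρ²=40 → inactive
F = F_att + ΣF_rep = (-4.2400,-2.2800)
p' = p + 1/10·F = (1.5760,-3.2280)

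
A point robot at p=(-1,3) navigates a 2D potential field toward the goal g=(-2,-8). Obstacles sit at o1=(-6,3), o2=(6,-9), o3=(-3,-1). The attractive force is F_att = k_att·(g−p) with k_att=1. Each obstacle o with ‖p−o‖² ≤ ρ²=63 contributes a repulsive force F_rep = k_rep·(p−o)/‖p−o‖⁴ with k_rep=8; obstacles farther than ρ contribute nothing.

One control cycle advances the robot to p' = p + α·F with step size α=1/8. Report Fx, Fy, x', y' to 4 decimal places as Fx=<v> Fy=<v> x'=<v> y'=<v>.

Fx=-0.8960 Fy=-10.9200 x'=-1.1120 y'=1.6350

F_att = 1·(g−p) = 1·(-1,-11) = (-1.0000,-11.0000)
o1: d²=25 ≤ ρ²=63; F_rep = 8·(5,0)/25² = (0.0640,0.0000)
o2: d²=193 > ρ²=63 → inactive
o3: d²=20 ≤ ρ²=63; F_rep = 8·(2,4)/20² = (0.0400,0.0800)
F = F_att + ΣF_rep = (-0.8960,-10.9200)
p' = p + 1/8·F = (-1.1120,1.6350)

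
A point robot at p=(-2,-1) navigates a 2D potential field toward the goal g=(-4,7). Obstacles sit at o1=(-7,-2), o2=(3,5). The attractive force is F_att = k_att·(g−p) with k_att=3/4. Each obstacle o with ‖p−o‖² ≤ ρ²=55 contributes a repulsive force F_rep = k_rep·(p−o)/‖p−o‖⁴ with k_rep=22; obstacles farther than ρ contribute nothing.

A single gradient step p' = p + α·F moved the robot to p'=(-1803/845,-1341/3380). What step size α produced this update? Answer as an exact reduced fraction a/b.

F_att = 3/4·(g−p) = 3/4·(-2,8) = (-1.5000,6.0000)
o1: d²=26 ≤ ρ²=55; F_rep = 22·(5,1)/26² = (0.1627,0.0325)
o2: d²=61 > ρ²=55 → inactive
F = F_att + ΣF_rep = (-1.3373,6.0325)
Δp = p'−p = (-0.1337,0.6033); α = Δx/Fx = (-113/845) / (-226/169) = 1/10
check: Δy/Fy = (2039/3380) / (2039/338) = 1/10 ✓

α = 1/10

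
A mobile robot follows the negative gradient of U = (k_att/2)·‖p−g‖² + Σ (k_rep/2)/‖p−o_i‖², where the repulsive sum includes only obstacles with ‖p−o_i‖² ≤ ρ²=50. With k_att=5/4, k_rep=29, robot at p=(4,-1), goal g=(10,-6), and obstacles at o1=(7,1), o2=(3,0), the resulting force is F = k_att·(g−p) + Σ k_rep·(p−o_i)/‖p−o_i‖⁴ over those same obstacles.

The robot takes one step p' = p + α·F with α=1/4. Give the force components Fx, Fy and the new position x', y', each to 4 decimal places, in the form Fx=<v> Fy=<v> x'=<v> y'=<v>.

Fx=14.2352 Fy=-13.8432 x'=7.5588 y'=-4.4608

F_att = 5/4·(g−p) = 5/4·(6,-5) = (7.5000,-6.2500)
o1: d²=13 ≤ ρ²=50; F_rep = 29·(-3,-2)/13² = (-0.5148,-0.3432)
o2: d²=2 ≤ ρ²=50; F_rep = 29·(1,-1)/2² = (7.2500,-7.2500)
F = F_att + ΣF_rep = (14.2352,-13.8432)
p' = p + 1/4·F = (7.5588,-4.4608)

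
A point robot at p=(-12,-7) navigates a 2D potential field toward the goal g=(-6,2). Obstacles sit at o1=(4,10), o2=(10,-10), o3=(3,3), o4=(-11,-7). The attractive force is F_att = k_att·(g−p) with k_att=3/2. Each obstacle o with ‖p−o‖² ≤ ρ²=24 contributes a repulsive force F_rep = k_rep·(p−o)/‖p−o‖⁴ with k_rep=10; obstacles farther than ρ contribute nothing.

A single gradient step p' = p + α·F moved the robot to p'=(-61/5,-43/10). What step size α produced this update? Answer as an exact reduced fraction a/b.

F_att = 3/2·(g−p) = 3/2·(6,9) = (9.0000,13.5000)
o1: d²=545 > ρ²=24 → inactive
o2: d²=493 > ρ²=24 → inactive
o3: d²=325 > ρ²=24 → inactive
o4: d²=1 ≤ ρ²=24; F_rep = 10·(-1,0)/1² = (-10.0000,0.0000)
F = F_att + ΣF_rep = (-1.0000,13.5000)
Δp = p'−p = (-0.2000,2.7000); α = Δx/Fx = (-1/5) / (-1) = 1/5
check: Δy/Fy = (27/10) / (27/2) = 1/5 ✓

α = 1/5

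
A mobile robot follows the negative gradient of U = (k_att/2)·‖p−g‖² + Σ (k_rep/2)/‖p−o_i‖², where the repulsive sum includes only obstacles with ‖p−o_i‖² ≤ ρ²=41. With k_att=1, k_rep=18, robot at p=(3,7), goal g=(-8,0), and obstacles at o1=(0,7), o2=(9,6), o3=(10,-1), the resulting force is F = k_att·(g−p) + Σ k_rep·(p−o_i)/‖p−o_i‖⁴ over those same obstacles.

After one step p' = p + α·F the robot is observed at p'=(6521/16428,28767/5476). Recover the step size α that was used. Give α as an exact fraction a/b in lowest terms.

α = 1/4

F_att = 1·(g−p) = 1·(-11,-7) = (-11.0000,-7.0000)
o1: d²=9 ≤ ρ²=41; F_rep = 18·(3,0)/9² = (0.6667,0.0000)
o2: d²=37 ≤ ρ²=41; F_rep = 18·(-6,1)/37² = (-0.0789,0.0131)
o3: d²=113 > ρ²=41 → inactive
F = F_att + ΣF_rep = (-10.4122,-6.9869)
Δp = p'−p = (-2.6031,-1.7467); α = Δx/Fx = (-42763/16428) / (-42763/4107) = 1/4
check: Δy/Fy = (-9565/5476) / (-9565/1369) = 1/4 ✓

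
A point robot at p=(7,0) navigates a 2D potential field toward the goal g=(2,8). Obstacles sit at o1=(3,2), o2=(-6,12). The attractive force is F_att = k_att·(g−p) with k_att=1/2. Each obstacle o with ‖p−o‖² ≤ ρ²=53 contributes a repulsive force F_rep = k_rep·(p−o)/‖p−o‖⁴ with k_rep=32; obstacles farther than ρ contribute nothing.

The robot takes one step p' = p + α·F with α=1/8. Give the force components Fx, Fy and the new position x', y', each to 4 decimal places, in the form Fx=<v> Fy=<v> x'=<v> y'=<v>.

F_att = 1/2·(g−p) = 1/2·(-5,8) = (-2.5000,4.0000)
o1: d²=20 ≤ ρ²=53; F_rep = 32·(4,-2)/20² = (0.3200,-0.1600)
o2: d²=313 > ρ²=53 → inactive
F = F_att + ΣF_rep = (-2.1800,3.8400)
p' = p + 1/8·F = (6.7275,0.4800)

Fx=-2.1800 Fy=3.8400 x'=6.7275 y'=0.4800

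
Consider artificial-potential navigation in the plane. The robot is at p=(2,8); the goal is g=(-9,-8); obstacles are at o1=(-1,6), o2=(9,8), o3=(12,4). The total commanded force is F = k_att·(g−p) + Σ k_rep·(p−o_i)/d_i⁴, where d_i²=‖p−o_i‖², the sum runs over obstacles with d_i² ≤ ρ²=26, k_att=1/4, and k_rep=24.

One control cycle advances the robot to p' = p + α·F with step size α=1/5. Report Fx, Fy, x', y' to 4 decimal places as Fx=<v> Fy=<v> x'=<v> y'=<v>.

Fx=-2.3240 Fy=-3.7160 x'=1.5352 y'=7.2568

F_att = 1/4·(g−p) = 1/4·(-11,-16) = (-2.7500,-4.0000)
o1: d²=13 ≤ ρ²=26; F_rep = 24·(3,2)/13² = (0.4260,0.2840)
o2: d²=49 > ρ²=26 → inactive
o3: d²=116 > ρ²=26 → inactive
F = F_att + ΣF_rep = (-2.3240,-3.7160)
p' = p + 1/5·F = (1.5352,7.2568)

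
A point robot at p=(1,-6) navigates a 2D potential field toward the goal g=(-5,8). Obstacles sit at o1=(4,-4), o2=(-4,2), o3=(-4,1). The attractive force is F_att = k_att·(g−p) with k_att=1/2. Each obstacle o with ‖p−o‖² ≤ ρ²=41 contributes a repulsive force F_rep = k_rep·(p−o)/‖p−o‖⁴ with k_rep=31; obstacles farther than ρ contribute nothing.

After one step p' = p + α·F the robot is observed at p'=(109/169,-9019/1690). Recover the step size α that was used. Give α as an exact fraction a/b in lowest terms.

α = 1/10

F_att = 1/2·(g−p) = 1/2·(-6,14) = (-3.0000,7.0000)
o1: d²=13 ≤ ρ²=41; F_rep = 31·(-3,-2)/13² = (-0.5503,-0.3669)
o2: d²=89 > ρ²=41 → inactive
o3: d²=74 > ρ²=41 → inactive
F = F_att + ΣF_rep = (-3.5503,6.6331)
Δp = p'−p = (-0.3550,0.6633); α = Δx/Fx = (-60/169) / (-600/169) = 1/10
check: Δy/Fy = (1121/1690) / (1121/169) = 1/10 ✓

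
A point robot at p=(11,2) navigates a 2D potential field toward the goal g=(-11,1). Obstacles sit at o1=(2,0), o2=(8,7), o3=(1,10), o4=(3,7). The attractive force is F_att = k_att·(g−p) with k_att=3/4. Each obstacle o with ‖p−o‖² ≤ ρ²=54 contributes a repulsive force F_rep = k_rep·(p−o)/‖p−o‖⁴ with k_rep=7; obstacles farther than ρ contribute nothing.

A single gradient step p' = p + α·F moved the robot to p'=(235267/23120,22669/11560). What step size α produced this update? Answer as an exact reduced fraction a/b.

α = 1/20

F_att = 3/4·(g−p) = 3/4·(-22,-1) = (-16.5000,-0.7500)
o1: d²=85 > ρ²=54 → inactive
o2: d²=34 ≤ ρ²=54; F_rep = 7·(3,-5)/34² = (0.0182,-0.0303)
o3: d²=164 > ρ²=54 → inactive
o4: d²=89 > ρ²=54 → inactive
F = F_att + ΣF_rep = (-16.4818,-0.7803)
Δp = p'−p = (-0.8241,-0.0390); α = Δx/Fx = (-19053/23120) / (-19053/1156) = 1/20
check: Δy/Fy = (-451/11560) / (-451/578) = 1/20 ✓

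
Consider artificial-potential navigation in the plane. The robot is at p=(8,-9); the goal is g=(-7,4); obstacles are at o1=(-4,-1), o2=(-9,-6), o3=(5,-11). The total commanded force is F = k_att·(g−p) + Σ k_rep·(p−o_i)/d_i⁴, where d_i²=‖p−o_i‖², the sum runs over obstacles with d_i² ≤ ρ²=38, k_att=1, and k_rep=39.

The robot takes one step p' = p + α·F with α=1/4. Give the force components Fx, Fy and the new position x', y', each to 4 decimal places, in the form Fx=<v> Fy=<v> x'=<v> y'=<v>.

Fx=-14.3077 Fy=13.4615 x'=4.4231 y'=-5.6346

F_att = 1·(g−p) = 1·(-15,13) = (-15.0000,13.0000)
o1: d²=208 > ρ²=38 → inactive
o2: d²=298 > ρ²=38 → inactive
o3: d²=13 ≤ ρ²=38; F_rep = 39·(3,2)/13² = (0.6923,0.4615)
F = F_att + ΣF_rep = (-14.3077,13.4615)
p' = p + 1/4·F = (4.4231,-5.6346)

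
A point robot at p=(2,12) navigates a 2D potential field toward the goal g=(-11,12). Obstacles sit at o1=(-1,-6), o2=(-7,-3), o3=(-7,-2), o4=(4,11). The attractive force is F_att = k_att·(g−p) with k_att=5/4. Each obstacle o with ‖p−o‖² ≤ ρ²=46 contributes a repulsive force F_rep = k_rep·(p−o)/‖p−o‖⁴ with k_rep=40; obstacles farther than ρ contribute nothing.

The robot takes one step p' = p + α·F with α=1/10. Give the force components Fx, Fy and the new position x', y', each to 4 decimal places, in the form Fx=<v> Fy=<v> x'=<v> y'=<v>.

Fx=-19.4500 Fy=1.6000 x'=0.0550 y'=12.1600

F_att = 5/4·(g−p) = 5/4·(-13,0) = (-16.2500,0.0000)
o1: d²=333 > ρ²=46 → inactive
o2: d²=306 > ρ²=46 → inactive
o3: d²=277 > ρ²=46 → inactive
o4: d²=5 ≤ ρ²=46; F_rep = 40·(-2,1)/5² = (-3.2000,1.6000)
F = F_att + ΣF_rep = (-19.4500,1.6000)
p' = p + 1/10·F = (0.0550,12.1600)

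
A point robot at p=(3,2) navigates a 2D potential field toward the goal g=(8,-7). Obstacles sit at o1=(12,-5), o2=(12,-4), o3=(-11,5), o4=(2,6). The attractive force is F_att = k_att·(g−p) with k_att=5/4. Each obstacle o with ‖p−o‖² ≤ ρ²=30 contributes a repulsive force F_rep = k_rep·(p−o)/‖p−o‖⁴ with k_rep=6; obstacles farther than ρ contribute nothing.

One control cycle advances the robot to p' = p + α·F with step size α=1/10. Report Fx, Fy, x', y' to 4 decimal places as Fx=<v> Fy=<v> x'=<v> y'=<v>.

Fx=6.2708 Fy=-11.3330 x'=3.6271 y'=0.8667

F_att = 5/4·(g−p) = 5/4·(5,-9) = (6.2500,-11.2500)
o1: d²=130 > ρ²=30 → inactive
o2: d²=117 > ρ²=30 → inactive
o3: d²=205 > ρ²=30 → inactive
o4: d²=17 ≤ ρ²=30; F_rep = 6·(1,-4)/17² = (0.0208,-0.0830)
F = F_att + ΣF_rep = (6.2708,-11.3330)
p' = p + 1/10·F = (3.6271,0.8667)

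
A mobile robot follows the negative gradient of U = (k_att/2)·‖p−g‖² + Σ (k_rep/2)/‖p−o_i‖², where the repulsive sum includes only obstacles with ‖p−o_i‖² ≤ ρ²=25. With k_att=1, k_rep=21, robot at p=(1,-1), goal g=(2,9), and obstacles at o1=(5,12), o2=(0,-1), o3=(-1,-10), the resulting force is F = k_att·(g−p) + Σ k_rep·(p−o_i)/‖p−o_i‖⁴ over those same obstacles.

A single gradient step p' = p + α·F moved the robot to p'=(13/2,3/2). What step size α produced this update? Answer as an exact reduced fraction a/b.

α = 1/4

F_att = 1·(g−p) = 1·(1,10) = (1.0000,10.0000)
o1: d²=185 > ρ²=25 → inactive
o2: d²=1 ≤ ρ²=25; F_rep = 21·(1,0)/1² = (21.0000,0.0000)
o3: d²=85 > ρ²=25 → inactive
F = F_att + ΣF_rep = (22.0000,10.0000)
Δp = p'−p = (5.5000,2.5000); α = Δx/Fx = (11/2) / (22) = 1/4
check: Δy/Fy = (5/2) / (10) = 1/4 ✓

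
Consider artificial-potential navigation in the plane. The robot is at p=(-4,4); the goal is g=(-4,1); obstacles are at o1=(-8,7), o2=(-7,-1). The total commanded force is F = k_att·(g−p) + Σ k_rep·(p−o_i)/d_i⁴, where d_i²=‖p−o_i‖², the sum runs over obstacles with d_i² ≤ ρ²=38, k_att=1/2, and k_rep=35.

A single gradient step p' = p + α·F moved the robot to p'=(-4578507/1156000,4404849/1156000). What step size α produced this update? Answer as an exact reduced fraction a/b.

α = 1/8

F_att = 1/2·(g−p) = 1/2·(0,-3) = (0.0000,-1.5000)
o1: d²=25 ≤ ρ²=38; F_rep = 35·(4,-3)/25² = (0.2240,-0.1680)
o2: d²=34 ≤ ρ²=38; F_rep = 35·(3,5)/34² = (0.0908,0.1514)
F = F_att + ΣF_rep = (0.3148,-1.5166)
Δp = p'−p = (0.0394,-0.1896); α = Δx/Fx = (45493/1156000) / (45493/144500) = 1/8
check: Δy/Fy = (-219151/1156000) / (-219151/144500) = 1/8 ✓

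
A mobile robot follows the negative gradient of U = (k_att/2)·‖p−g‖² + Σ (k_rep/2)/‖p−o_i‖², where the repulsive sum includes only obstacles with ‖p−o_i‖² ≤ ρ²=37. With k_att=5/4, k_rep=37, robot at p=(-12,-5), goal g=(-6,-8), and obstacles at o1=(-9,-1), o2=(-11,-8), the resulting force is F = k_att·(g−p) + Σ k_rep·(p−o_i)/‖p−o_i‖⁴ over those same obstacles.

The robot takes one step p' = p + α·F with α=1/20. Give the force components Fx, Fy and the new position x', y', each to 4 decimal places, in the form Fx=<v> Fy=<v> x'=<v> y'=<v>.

Fx=6.9524 Fy=-2.8768 x'=-11.6524 y'=-5.1438

F_att = 5/4·(g−p) = 5/4·(6,-3) = (7.5000,-3.7500)
o1: d²=25 ≤ ρ²=37; F_rep = 37·(-3,-4)/25² = (-0.1776,-0.2368)
o2: d²=10 ≤ ρ²=37; F_rep = 37·(-1,3)/10² = (-0.3700,1.1100)
F = F_att + ΣF_rep = (6.9524,-2.8768)
p' = p + 1/20·F = (-11.6524,-5.1438)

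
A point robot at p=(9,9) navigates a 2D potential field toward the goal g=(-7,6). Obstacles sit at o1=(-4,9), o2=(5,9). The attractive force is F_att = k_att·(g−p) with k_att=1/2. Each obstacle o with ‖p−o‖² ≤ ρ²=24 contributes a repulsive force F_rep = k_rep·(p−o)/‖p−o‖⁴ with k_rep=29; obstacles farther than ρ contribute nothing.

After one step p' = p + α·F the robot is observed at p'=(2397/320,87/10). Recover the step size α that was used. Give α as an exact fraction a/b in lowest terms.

α = 1/5

F_att = 1/2·(g−p) = 1/2·(-16,-3) = (-8.0000,-1.5000)
o1: d²=169 > ρ²=24 → inactive
o2: d²=16 ≤ ρ²=24; F_rep = 29·(4,0)/16² = (0.4531,0.0000)
F = F_att + ΣF_rep = (-7.5469,-1.5000)
Δp = p'−p = (-1.5094,-0.3000); α = Δx/Fx = (-483/320) / (-483/64) = 1/5
check: Δy/Fy = (-3/10) / (-3/2) = 1/5 ✓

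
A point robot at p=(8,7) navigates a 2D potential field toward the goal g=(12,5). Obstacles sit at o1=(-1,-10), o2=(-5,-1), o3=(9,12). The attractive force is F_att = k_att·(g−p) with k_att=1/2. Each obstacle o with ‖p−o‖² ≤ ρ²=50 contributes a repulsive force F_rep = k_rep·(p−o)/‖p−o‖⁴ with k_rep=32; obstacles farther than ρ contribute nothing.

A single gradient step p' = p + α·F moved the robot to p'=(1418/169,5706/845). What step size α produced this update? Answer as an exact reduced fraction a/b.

α = 1/5

F_att = 1/2·(g−p) = 1/2·(4,-2) = (2.0000,-1.0000)
o1: d²=370 > ρ²=50 → inactive
o2: d²=233 > ρ²=50 → inactive
o3: d²=26 ≤ ρ²=50; F_rep = 32·(-1,-5)/26² = (-0.0473,-0.2367)
F = F_att + ΣF_rep = (1.9527,-1.2367)
Δp = p'−p = (0.3905,-0.2473); α = Δx/Fx = (66/169) / (330/169) = 1/5
check: Δy/Fy = (-209/845) / (-209/169) = 1/5 ✓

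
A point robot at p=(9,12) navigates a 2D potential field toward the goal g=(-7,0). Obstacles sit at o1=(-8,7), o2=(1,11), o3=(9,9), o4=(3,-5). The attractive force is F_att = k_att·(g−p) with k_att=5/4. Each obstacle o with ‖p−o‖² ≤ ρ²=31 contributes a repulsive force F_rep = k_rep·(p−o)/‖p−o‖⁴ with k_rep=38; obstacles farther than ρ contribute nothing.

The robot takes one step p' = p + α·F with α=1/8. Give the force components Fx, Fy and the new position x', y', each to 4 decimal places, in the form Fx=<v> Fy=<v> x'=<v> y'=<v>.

Fx=-20.0000 Fy=-13.5926 x'=6.5000 y'=10.3009

F_att = 5/4·(g−p) = 5/4·(-16,-12) = (-20.0000,-15.0000)
o1: d²=314 > ρ²=31 → inactive
o2: d²=65 > ρ²=31 → inactive
o3: d²=9 ≤ ρ²=31; F_rep = 38·(0,3)/9² = (0.0000,1.4074)
o4: d²=325 > ρ²=31 → inactive
F = F_att + ΣF_rep = (-20.0000,-13.5926)
p' = p + 1/8·F = (6.5000,10.3009)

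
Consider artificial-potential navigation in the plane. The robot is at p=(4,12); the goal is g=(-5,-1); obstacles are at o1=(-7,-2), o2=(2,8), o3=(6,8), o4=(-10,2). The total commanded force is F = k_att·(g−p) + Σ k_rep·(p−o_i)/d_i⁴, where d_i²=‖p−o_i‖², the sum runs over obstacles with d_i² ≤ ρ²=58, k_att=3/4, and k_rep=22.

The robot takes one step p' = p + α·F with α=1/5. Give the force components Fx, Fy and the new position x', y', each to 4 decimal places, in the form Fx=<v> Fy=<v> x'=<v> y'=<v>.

Fx=-6.7500 Fy=-9.3100 x'=2.6500 y'=10.1380

F_att = 3/4·(g−p) = 3/4·(-9,-13) = (-6.7500,-9.7500)
o1: d²=317 > ρ²=58 → inactive
o2: d²=20 ≤ ρ²=58; F_rep = 22·(2,4)/20² = (0.1100,0.2200)
o3: d²=20 ≤ ρ²=58; F_rep = 22·(-2,4)/20² = (-0.1100,0.2200)
o4: d²=296 > ρ²=58 → inactive
F = F_att + ΣF_rep = (-6.7500,-9.3100)
p' = p + 1/5·F = (2.6500,10.1380)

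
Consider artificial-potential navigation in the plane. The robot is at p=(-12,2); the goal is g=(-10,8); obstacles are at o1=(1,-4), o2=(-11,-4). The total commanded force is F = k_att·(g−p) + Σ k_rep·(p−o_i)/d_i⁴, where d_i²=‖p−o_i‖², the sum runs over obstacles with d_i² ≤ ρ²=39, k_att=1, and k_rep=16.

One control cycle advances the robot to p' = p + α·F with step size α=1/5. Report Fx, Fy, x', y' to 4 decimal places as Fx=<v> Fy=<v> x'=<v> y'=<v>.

F_att = 1·(g−p) = 1·(2,6) = (2.0000,6.0000)
o1: d²=205 > ρ²=39 → inactive
o2: d²=37 ≤ ρ²=39; F_rep = 16·(-1,6)/37² = (-0.0117,0.0701)
F = F_att + ΣF_rep = (1.9883,6.0701)
p' = p + 1/5·F = (-11.6023,3.2140)

Fx=1.9883 Fy=6.0701 x'=-11.6023 y'=3.2140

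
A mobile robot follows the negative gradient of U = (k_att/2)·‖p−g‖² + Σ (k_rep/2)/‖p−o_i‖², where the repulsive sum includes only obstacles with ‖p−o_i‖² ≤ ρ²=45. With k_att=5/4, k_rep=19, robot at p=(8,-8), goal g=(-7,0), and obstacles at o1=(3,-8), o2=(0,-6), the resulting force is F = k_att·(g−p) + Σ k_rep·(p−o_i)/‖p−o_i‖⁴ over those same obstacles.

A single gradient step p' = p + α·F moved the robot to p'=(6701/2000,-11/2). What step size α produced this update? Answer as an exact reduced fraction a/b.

F_att = 5/4·(g−p) = 5/4·(-15,8) = (-18.7500,10.0000)
o1: d²=25 ≤ ρ²=45; F_rep = 19·(5,0)/25² = (0.1520,0.0000)
o2: d²=68 > ρ²=45 → inactive
F = F_att + ΣF_rep = (-18.5980,10.0000)
Δp = p'−p = (-4.6495,2.5000); α = Δx/Fx = (-9299/2000) / (-9299/500) = 1/4
check: Δy/Fy = (5/2) / (10) = 1/4 ✓

α = 1/4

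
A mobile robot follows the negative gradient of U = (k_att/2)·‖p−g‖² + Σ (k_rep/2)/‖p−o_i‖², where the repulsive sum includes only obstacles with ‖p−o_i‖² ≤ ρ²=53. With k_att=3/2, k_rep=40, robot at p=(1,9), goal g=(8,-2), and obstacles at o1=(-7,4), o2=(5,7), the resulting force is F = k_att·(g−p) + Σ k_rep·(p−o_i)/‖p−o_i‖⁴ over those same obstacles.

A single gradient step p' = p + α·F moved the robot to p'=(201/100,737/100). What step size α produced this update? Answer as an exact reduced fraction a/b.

α = 1/10

F_att = 3/2·(g−p) = 3/2·(7,-11) = (10.5000,-16.5000)
o1: d²=89 > ρ²=53 → inactive
o2: d²=20 ≤ ρ²=53; F_rep = 40·(-4,2)/20² = (-0.4000,0.2000)
F = F_att + ΣF_rep = (10.1000,-16.3000)
Δp = p'−p = (1.0100,-1.6300); α = Δx/Fx = (101/100) / (101/10) = 1/10
check: Δy/Fy = (-163/100) / (-163/10) = 1/10 ✓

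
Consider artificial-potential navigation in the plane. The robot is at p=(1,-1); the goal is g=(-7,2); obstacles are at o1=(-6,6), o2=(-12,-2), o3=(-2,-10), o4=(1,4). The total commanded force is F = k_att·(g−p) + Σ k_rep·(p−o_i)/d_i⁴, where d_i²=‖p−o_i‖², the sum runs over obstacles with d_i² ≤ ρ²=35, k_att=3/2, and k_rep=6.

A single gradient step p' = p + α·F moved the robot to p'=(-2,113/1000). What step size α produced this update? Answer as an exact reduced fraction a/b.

F_att = 3/2·(g−p) = 3/2·(-8,3) = (-12.0000,4.5000)
o1: d²=98 > ρ²=35 → inactive
o2: d²=170 > ρ²=35 → inactive
o3: d²=90 > ρ²=35 → inactive
o4: d²=25 ≤ ρ²=35; F_rep = 6·(0,-5)/25² = (0.0000,-0.0480)
F = F_att + ΣF_rep = (-12.0000,4.4520)
Δp = p'−p = (-3.0000,1.1130); α = Δx/Fx = (-3) / (-12) = 1/4
check: Δy/Fy = (1113/1000) / (1113/250) = 1/4 ✓

α = 1/4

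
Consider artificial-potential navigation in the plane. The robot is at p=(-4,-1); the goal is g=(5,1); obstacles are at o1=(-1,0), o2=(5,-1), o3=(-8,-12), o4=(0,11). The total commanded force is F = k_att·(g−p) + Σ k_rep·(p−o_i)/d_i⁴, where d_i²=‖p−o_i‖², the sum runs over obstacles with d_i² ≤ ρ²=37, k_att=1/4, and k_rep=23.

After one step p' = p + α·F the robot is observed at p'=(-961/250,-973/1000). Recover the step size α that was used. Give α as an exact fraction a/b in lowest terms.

F_att = 1/4·(g−p) = 1/4·(9,2) = (2.2500,0.5000)
o1: d²=10 ≤ ρ²=37; F_rep = 23·(-3,-1)/10² = (-0.6900,-0.2300)
o2: d²=81 > ρ²=37 → inactive
o3: d²=137 > ρ²=37 → inactive
o4: d²=160 > ρ²=37 → inactive
F = F_att + ΣF_rep = (1.5600,0.2700)
Δp = p'−p = (0.1560,0.0270); α = Δx/Fx = (39/250) / (39/25) = 1/10
check: Δy/Fy = (27/1000) / (27/100) = 1/10 ✓

α = 1/10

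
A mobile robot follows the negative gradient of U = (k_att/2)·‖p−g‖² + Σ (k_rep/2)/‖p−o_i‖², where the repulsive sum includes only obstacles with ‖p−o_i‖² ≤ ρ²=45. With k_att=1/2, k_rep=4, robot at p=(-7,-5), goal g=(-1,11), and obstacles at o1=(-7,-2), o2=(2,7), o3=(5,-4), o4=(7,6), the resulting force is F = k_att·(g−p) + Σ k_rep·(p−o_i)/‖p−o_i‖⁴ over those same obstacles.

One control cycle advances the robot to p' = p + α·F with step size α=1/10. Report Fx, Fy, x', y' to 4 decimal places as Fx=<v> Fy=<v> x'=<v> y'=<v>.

Fx=3.0000 Fy=7.8519 x'=-6.7000 y'=-4.2148

F_att = 1/2·(g−p) = 1/2·(6,16) = (3.0000,8.0000)
o1: d²=9 ≤ ρ²=45; F_rep = 4·(0,-3)/9² = (0.0000,-0.1481)
o2: d²=225 > ρ²=45 → inactive
o3: d²=145 > ρ²=45 → inactive
o4: d²=317 > ρ²=45 → inactive
F = F_att + ΣF_rep = (3.0000,7.8519)
p' = p + 1/10·F = (-6.7000,-4.2148)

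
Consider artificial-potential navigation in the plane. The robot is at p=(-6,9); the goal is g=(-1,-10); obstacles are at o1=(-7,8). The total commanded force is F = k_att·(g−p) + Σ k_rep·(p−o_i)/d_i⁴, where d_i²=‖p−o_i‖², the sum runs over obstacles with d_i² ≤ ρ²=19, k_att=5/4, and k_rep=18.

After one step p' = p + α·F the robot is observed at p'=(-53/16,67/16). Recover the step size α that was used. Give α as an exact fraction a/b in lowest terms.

α = 1/4

F_att = 5/4·(g−p) = 5/4·(5,-19) = (6.2500,-23.7500)
o1: d²=2 ≤ ρ²=19; F_rep = 18·(1,1)/2² = (4.5000,4.5000)
F = F_att + ΣF_rep = (10.7500,-19.2500)
Δp = p'−p = (2.6875,-4.8125); α = Δx/Fx = (43/16) / (43/4) = 1/4
check: Δy/Fy = (-77/16) / (-77/4) = 1/4 ✓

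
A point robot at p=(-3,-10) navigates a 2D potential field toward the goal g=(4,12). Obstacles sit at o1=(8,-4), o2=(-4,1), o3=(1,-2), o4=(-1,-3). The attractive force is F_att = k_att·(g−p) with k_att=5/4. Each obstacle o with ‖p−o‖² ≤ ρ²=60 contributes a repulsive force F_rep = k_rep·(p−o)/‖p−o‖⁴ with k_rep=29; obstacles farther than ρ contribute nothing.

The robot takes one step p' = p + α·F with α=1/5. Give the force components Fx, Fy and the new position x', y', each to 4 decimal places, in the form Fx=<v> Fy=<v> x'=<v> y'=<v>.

F_att = 5/4·(g−p) = 5/4·(7,22) = (8.7500,27.5000)
o1: d²=157 > ρ²=60 → inactive
o2: d²=122 > ρ²=60 → inactive
o3: d²=80 > ρ²=60 → inactive
o4: d²=53 ≤ ρ²=60; F_rep = 29·(-2,-7)/53² = (-0.0206,-0.0723)
F = F_att + ΣF_rep = (8.7294,27.4277)
p' = p + 1/5·F = (-1.2541,-4.5145)

Fx=8.7294 Fy=27.4277 x'=-1.2541 y'=-4.5145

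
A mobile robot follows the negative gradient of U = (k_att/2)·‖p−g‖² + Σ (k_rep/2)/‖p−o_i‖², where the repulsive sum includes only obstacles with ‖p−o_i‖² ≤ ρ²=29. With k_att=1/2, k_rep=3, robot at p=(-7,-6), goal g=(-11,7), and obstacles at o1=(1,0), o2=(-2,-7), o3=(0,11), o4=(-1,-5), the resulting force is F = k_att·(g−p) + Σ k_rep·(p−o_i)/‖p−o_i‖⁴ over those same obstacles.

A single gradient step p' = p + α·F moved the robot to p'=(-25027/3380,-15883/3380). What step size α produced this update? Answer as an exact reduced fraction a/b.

α = 1/5

F_att = 1/2·(g−p) = 1/2·(-4,13) = (-2.0000,6.5000)
o1: d²=100 > ρ²=29 → inactive
o2: d²=26 ≤ ρ²=29; F_rep = 3·(-5,1)/26² = (-0.0222,0.0044)
o3: d²=338 > ρ²=29 → inactive
o4: d²=37 > ρ²=29 → inactive
F = F_att + ΣF_rep = (-2.0222,6.5044)
Δp = p'−p = (-0.4044,1.3009); α = Δx/Fx = (-1367/3380) / (-1367/676) = 1/5
check: Δy/Fy = (4397/3380) / (4397/676) = 1/5 ✓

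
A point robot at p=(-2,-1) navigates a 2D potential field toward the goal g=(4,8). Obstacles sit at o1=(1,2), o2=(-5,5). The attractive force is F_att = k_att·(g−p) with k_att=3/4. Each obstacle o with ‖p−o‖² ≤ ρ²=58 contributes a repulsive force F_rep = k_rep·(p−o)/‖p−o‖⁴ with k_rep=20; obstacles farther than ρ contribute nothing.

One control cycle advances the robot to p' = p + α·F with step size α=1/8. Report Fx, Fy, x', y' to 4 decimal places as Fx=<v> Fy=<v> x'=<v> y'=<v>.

Fx=4.3444 Fy=6.5056 x'=-1.4569 y'=-0.1868

F_att = 3/4·(g−p) = 3/4·(6,9) = (4.5000,6.7500)
o1: d²=18 ≤ ρ²=58; F_rep = 20·(-3,-3)/18² = (-0.1852,-0.1852)
o2: d²=45 ≤ ρ²=58; F_rep = 20·(3,-6)/45² = (0.0296,-0.0593)
F = F_att + ΣF_rep = (4.3444,6.5056)
p' = p + 1/8·F = (-1.4569,-0.1868)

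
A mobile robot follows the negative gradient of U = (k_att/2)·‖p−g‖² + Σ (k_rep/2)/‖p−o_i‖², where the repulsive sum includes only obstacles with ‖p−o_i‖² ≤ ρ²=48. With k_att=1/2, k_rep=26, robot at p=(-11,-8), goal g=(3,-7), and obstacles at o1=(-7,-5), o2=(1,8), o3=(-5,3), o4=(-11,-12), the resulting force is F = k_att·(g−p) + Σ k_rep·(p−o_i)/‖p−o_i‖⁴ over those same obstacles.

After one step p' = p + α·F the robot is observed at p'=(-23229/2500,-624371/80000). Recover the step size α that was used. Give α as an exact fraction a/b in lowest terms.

F_att = 1/2·(g−p) = 1/2·(14,1) = (7.0000,0.5000)
o1: d²=25 ≤ ρ²=48; F_rep = 26·(-4,-3)/25² = (-0.1664,-0.1248)
o2: d²=400 > ρ²=48 → inactive
o3: d²=157 > ρ²=48 → inactive
o4: d²=16 ≤ ρ²=48; F_rep = 26·(0,4)/16² = (0.0000,0.4062)
F = F_att + ΣF_rep = (6.8336,0.7814)
Δp = p'−p = (1.7084,0.1954); α = Δx/Fx = (4271/2500) / (4271/625) = 1/4
check: Δy/Fy = (15629/80000) / (15629/20000) = 1/4 ✓

α = 1/4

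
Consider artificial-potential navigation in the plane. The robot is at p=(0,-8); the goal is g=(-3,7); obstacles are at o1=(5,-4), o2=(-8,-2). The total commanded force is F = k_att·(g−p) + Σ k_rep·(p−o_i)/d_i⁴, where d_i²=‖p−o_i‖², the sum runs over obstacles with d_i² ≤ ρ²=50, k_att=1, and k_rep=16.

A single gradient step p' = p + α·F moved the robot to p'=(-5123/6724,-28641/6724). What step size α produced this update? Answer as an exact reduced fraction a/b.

F_att = 1·(g−p) = 1·(-3,15) = (-3.0000,15.0000)
o1: d²=41 ≤ ρ²=50; F_rep = 16·(-5,-4)/41² = (-0.0476,-0.0381)
o2: d²=100 > ρ²=50 → inactive
F = F_att + ΣF_rep = (-3.0476,14.9619)
Δp = p'−p = (-0.7619,3.7405); α = Δx/Fx = (-5123/6724) / (-5123/1681) = 1/4
check: Δy/Fy = (25151/6724) / (25151/1681) = 1/4 ✓

α = 1/4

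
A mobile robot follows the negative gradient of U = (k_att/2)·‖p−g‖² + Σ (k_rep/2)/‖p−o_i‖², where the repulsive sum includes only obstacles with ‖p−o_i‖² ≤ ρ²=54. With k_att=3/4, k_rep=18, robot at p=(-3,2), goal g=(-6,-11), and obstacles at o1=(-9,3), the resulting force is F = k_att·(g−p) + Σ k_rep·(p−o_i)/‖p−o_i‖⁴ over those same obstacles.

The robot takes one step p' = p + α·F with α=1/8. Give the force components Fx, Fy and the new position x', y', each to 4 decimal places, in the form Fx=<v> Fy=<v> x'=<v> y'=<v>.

Fx=-2.1711 Fy=-9.7631 x'=-3.2714 y'=0.7796

F_att = 3/4·(g−p) = 3/4·(-3,-13) = (-2.2500,-9.7500)
o1: d²=37 ≤ ρ²=54; F_rep = 18·(6,-1)/37² = (0.0789,-0.0131)
F = F_att + ΣF_rep = (-2.1711,-9.7631)
p' = p + 1/8·F = (-3.2714,0.7796)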